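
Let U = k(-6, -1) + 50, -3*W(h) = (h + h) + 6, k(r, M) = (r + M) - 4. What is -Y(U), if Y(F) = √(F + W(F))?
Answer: -√11 ≈ -3.3166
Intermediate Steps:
k(r, M) = -4 + M + r (k(r, M) = (M + r) - 4 = -4 + M + r)
W(h) = -2 - 2*h/3 (W(h) = -((h + h) + 6)/3 = -(2*h + 6)/3 = -(6 + 2*h)/3 = -2 - 2*h/3)
U = 39 (U = (-4 - 1 - 6) + 50 = -11 + 50 = 39)
Y(F) = √(-2 + F/3) (Y(F) = √(F + (-2 - 2*F/3)) = √(-2 + F/3))
-Y(U) = -√(-18 + 3*39)/3 = -√(-18 + 117)/3 = -√99/3 = -3*√11/3 = -√11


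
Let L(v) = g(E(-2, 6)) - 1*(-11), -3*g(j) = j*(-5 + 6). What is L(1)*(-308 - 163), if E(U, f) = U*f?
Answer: -7065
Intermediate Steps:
g(j) = -j/3 (g(j) = -j*(-5 + 6)/3 = -j/3)
L(v) = 15 (L(v) = -(-2)*6/3 - 1*(-11) = -1/3*(-12) + 11 = 4 + 11 = 15)
L(1)*(-308 - 163) = 15*(-308 - 163) = 15*(-471) = -7065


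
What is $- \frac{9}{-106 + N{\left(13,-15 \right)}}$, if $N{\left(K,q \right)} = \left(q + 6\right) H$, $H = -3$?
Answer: $\frac{9}{79} \approx 0.11392$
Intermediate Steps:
$N{\left(K,q \right)} = -18 - 3 q$ ($N{\left(K,q \right)} = \left(q + 6\right) \left(-3\right) = \left(6 + q\right) \left(-3\right) = -18 - 3 q$)
$- \frac{9}{-106 + N{\left(13,-15 \right)}} = - \frac{9}{-106 - -27} = - \frac{9}{-106 + \left(-18 + 45\right)} = - \frac{9}{-106 + 27} = - \frac{9}{-79} = \left(-9\right) \left(- \frac{1}{79}\right) = \frac{9}{79}$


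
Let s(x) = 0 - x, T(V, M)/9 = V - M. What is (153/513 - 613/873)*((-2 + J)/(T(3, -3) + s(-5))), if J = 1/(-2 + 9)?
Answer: 87100/6850431 ≈ 0.012715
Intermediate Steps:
J = ⅐ (J = 1/7 = ⅐ ≈ 0.14286)
T(V, M) = -9*M + 9*V (T(V, M) = 9*(V - M) = -9*M + 9*V)
s(x) = -x
(153/513 - 613/873)*((-2 + J)/(T(3, -3) + s(-5))) = (153/513 - 613/873)*((-2 + ⅐)/((-9*(-3) + 9*3) - 1*(-5))) = (153*(1/513) - 613*1/873)*(-13/(7*((27 + 27) + 5))) = (17/57 - 613/873)*(-13/(7*(54 + 5))) = -(-87100)/(116109*59) = -6700/16587*(-13/413) = 87100/6850431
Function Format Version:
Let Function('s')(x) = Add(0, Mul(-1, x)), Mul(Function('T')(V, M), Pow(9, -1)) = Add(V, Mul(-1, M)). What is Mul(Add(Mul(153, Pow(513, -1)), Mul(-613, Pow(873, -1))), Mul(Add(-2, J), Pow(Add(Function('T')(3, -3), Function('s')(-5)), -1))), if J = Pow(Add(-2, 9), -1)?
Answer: Rational(87100, 6850431) ≈ 0.012715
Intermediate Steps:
J = Rational(1, 7) (J = Pow(7, -1) = Rational(1, 7) ≈ 0.14286)
Function('T')(V, M) = Add(Mul(-9, M), Mul(9, V)) (Function('T')(V, M) = Mul(9, Add(V, Mul(-1, M))) = Add(Mul(-9, M), Mul(9, V)))
Function('s')(x) = Mul(-1, x)
Mul(Add(Mul(153, Pow(513, -1)), Mul(-613, Pow(873, -1))), Mul(Add(-2, J), Pow(Add(Function('T')(3, -3), Function('s')(-5)), -1))) = Mul(Add(Mul(153, Pow(513, -1)), Mul(-613, Pow(873, -1))), Mul(Add(-2, Rational(1, 7)), Pow(Add(Add(Mul(-9, -3), Mul(9, 3)), Mul(-1, -5)), -1))) = Mul(Add(Mul(153, Rational(1, 513)), Mul(-613, Rational(1, 873))), Mul(Rational(-13, 7), Pow(Add(Add(27, 27), 5), -1))) = Mul(Add(Rational(17, 57), Rational(-613, 873)), Mul(Rational(-13, 7), Pow(Add(54, 5), -1))) = Mul(Rational(-6700, 16587), Mul(Rational(-13, 7), Pow(59, -1))) = Mul(Rational(-6700, 16587), Mul(Rational(-13, 7), Rational(1, 59))) = Mul(Rational(-6700, 16587), Rational(-13, 413)) = Rational(87100, 6850431)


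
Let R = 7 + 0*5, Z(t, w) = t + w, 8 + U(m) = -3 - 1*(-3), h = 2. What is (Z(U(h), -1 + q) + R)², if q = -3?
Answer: 25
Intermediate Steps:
U(m) = -8 (U(m) = -8 + (-3 - 1*(-3)) = -8 + (-3 + 3) = -8 + 0 = -8)
R = 7 (R = 7 + 0 = 7)
(Z(U(h), -1 + q) + R)² = ((-8 + (-1 - 3)) + 7)² = ((-8 - 4) + 7)² = (-12 + 7)² = (-5)² = 25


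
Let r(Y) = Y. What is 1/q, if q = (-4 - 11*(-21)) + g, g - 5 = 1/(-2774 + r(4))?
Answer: 2770/642639 ≈ 0.0043104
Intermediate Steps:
g = 13849/2770 (g = 5 + 1/(-2774 + 4) = 5 + 1/(-2770) = 5 - 1/2770 = 13849/2770 ≈ 4.9996)
q = 642639/2770 (q = (-4 - 11*(-21)) + 13849/2770 = (-4 + 231) + 13849/2770 = 227 + 13849/2770 = 642639/2770 ≈ 232.00)
1/q = 1/(642639/2770) = 2770/642639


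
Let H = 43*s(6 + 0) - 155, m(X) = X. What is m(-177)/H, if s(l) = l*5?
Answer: -177/1135 ≈ -0.15595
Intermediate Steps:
s(l) = 5*l
H = 1135 (H = 43*(5*(6 + 0)) - 155 = 43*(5*6) - 155 = 43*30 - 155 = 1290 - 155 = 1135)
m(-177)/H = -177/1135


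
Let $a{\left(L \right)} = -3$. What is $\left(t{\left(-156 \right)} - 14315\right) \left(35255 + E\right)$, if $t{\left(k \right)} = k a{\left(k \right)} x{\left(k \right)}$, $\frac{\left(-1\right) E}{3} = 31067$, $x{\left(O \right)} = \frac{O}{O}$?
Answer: $802378262$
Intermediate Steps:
$x{\left(O \right)} = 1$
$E = -93201$ ($E = \left(-3\right) 31067 = -93201$)
$t{\left(k \right)} = - 3 k$ ($t{\left(k \right)} = k \left(-3\right) 1 = - 3 k 1 = - 3 k$)
$\left(t{\left(-156 \right)} - 14315\right) \left(35255 + E\right) = \left(\left(-3\right) \left(-156\right) - 14315\right) \left(35255 - 93201\right) = \left(468 - 14315\right) \left(-57946\right) = \left(-13847\right) \left(-57946\right) = 802378262$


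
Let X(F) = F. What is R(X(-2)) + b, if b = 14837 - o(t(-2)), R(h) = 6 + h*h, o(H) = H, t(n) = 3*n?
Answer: 14853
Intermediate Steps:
R(h) = 6 + h**2
b = 14843 (b = 14837 - 3*(-2) = 14837 - 1*(-6) = 14837 + 6 = 14843)
R(X(-2)) + b = (6 + (-2)**2) + 14843 = (6 + 4) + 14843 = 10 + 14843 = 14853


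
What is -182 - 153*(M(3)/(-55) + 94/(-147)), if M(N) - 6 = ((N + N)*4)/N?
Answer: -121862/2695 ≈ -45.218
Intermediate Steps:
M(N) = 14 (M(N) = 6 + ((N + N)*4)/N = 6 + ((2*N)*4)/N = 6 + (8*N)/N = 6 + 8 = 14)
-182 - 153*(M(3)/(-55) + 94/(-147)) = -182 - 153*(14/(-55) + 94/(-147)) = -182 - 153*(14*(-1/55) + 94*(-1/147)) = -182 - 153*(-14/55 - 94/147) = -182 - 153*(-7228/8085) = -182 + 368628/2695 = -121862/2695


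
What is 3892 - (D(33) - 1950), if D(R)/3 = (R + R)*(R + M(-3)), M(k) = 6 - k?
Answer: -2474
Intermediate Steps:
D(R) = 6*R*(9 + R) (D(R) = 3*((R + R)*(R + (6 - 1*(-3)))) = 3*((2*R)*(R + (6 + 3))) = 3*((2*R)*(R + 9)) = 3*((2*R)*(9 + R)) = 3*(2*R*(9 + R)) = 6*R*(9 + R))
3892 - (D(33) - 1950) = 3892 - (6*33*(9 + 33) - 1950) = 3892 - (6*33*42 - 1950) = 3892 - (8316 - 1950) = 3892 - 1*6366 = 3892 - 6366 = -2474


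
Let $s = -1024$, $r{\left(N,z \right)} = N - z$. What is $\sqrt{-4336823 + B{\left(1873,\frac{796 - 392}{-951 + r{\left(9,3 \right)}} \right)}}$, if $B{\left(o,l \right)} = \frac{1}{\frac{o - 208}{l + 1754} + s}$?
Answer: $\frac{i \sqrt{12464558853996940674887697}}{1695323599} \approx 2082.5 i$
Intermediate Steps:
$B{\left(o,l \right)} = \frac{1}{-1024 + \frac{-208 + o}{1754 + l}}$ ($B{\left(o,l \right)} = \frac{1}{\frac{o - 208}{l + 1754} - 1024} = \frac{1}{\frac{-208 + o}{1754 + l} - 1024} = \frac{1}{-1024 + \frac{-208 + o}{1754 + l}}$)
$\sqrt{-4336823 + B{\left(1873,\frac{796 - 392}{-951 + r{\left(9,3 \right)}} \right)}} = \sqrt{-4336823 + \frac{1754 + \frac{796 - 392}{-951 + \left(9 - 3\right)}}{-1796304 + 1873 - 1024 \frac{796 - 392}{-951 + \left(9 - 3\right)}}} = \sqrt{-4336823 + \frac{1754 + \frac{404}{-951 + \left(9 - 3\right)}}{-1796304 + 1873 - 1024 \frac{404}{-951 + \left(9 - 3\right)}}} = \sqrt{-4336823 + \frac{1754 + \frac{404}{-951 + 6}}{-1796304 + 1873 - 1024 \frac{404}{-951 + 6}}} = \sqrt{-4336823 + \frac{1754 + \frac{404}{-945}}{-1796304 + 1873 - 1024 \frac{404}{-945}}} = \sqrt{-4336823 + \frac{1754 + 404 \left(- \frac{1}{945}\right)}{-1796304 + 1873 - 1024 \cdot 404 \left(- \frac{1}{945}\right)}} = \sqrt{-4336823 + \frac{1754 - \frac{404}{945}}{-1796304 + 1873 - - \frac{413696}{945}}} = \sqrt{-4336823 + \frac{1}{-1796304 + 1873 + \frac{413696}{945}} \cdot \frac{1657126}{945}} = \sqrt{-4336823 + \frac{1}{- \frac{1695323599}{945}} \cdot \frac{1657126}{945}} = \sqrt{-4336823 - \frac{1657126}{1695323599}} = \sqrt{- \frac{7352318378243103}{1695323599}} = \frac{i \sqrt{12464558853996940674887697}}{1695323599}$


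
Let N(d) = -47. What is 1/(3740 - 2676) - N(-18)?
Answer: 50009/1064 ≈ 47.001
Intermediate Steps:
1/(3740 - 2676) - N(-18) = 1/(3740 - 2676) - 1*(-47) = 1/1064 + 47 = 50009/1064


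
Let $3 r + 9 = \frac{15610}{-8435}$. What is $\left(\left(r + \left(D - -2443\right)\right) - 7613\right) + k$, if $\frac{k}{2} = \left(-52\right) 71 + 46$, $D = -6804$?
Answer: $- \frac{13931933}{723} \approx -19270.0$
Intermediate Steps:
$k = -7292$ ($k = 2 \left(\left(-52\right) 71 + 46\right) = 2 \left(-3692 + 46\right) = 2 \left(-3646\right) = -7292$)
$r = - \frac{2615}{723}$ ($r = -3 + \frac{15610 \frac{1}{-8435}}{3} = -3 + \frac{15610 \left(- \frac{1}{8435}\right)}{3} = -3 + \frac{1}{3} \left(- \frac{446}{241}\right) = -3 - \frac{446}{723} = - \frac{2615}{723} \approx -3.6169$)
$\left(\left(r + \left(D - -2443\right)\right) - 7613\right) + k = \left(\left(- \frac{2615}{723} - 4361\right) - 7613\right) - 7292 = \left(- \frac{3155618}{723} - 7613\right) - 7292 = - \frac{8659817}{723} - 7292 = - \frac{13931933}{723}$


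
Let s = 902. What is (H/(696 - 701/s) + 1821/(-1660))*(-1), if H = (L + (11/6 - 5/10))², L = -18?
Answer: 6534094399/9368739540 ≈ 0.69744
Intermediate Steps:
H = 2500/9 (H = (-18 + (11/6 - 5/10))² = (-18 + (11*(⅙) - 5*⅒))² = (-18 + (11/6 - ½))² = (-18 + 4/3)² = (-50/3)² = 2500/9 ≈ 277.78)
(H/(696 - 701/s) + 1821/(-1660))*(-1) = (2500/(9*(696 - 701/902)) + 1821/(-1660))*(-1) = (2500/(9*(696 - 701*1/902)) + 1821*(-1/1660))*(-1) = (2500/(9*(696 - 701/902)) - 1821/1660)*(-1) = (2500/(9*(627091/902)) - 1821/1660)*(-1) = ((2500/9)*(902/627091) - 1821/1660)*(-1) = (2255000/5643819 - 1821/1660)*(-1) = -6534094399/9368739540*(-1) = 6534094399/9368739540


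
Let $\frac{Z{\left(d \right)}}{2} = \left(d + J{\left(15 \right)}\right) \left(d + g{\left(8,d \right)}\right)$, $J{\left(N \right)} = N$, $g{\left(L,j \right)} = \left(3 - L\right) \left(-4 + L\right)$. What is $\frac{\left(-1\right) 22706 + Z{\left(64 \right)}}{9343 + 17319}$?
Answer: $- \frac{7877}{13331} \approx -0.59088$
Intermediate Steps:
$g{\left(L,j \right)} = \left(-4 + L\right) \left(3 - L\right)$
$Z{\left(d \right)} = 2 \left(-20 + d\right) \left(15 + d\right)$ ($Z{\left(d \right)} = 2 \left(d + 15\right) \left(d - 20\right) = 2 \left(15 + d\right) \left(d - 20\right) = 2 \left(15 + d\right) \left(-20 + d\right) = 2 \left(-20 + d\right) \left(15 + d\right)$)
$\frac{\left(-1\right) 22706 + Z{\left(64 \right)}}{9343 + 17319} = \frac{\left(-1\right) 22706 - \left(1240 - 8192\right)}{9343 + 17319} = \frac{-22706 - -6952}{26662} = \left(-22706 - -6952\right) \frac{1}{26662} = \left(-22706 + 6952\right) \frac{1}{26662} = \left(-15754\right) \frac{1}{26662} = - \frac{7877}{13331}$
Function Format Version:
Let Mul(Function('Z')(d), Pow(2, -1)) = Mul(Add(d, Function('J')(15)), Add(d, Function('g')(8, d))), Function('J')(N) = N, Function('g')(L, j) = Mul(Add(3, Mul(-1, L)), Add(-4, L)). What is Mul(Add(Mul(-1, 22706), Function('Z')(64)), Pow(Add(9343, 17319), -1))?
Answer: Rational(-7877, 13331) ≈ -0.59088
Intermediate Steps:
Function('g')(L, j) = Mul(Add(-4, L), Add(3, Mul(-1, L)))
Function('Z')(d) = Mul(2, Add(-20, d), Add(15, d)) (Function('Z')(d) = Mul(2, Mul(Add(d, 15), Add(d, Add(-12, Mul(-1, Pow(8, 2)), Mul(7, 8))))) = Mul(2, Mul(Add(15, d), Add(d, Add(-12, Mul(-1, 64), 56)))) = Mul(2, Mul(Add(15, d), Add(d, Add(-12, -64, 56)))) = Mul(2, Mul(Add(15, d), Add(d, -20))) = Mul(2, Mul(Add(15, d), Add(-20, d))) = Mul(2, Mul(Add(-20, d), Add(15, d))) = Mul(2, Add(-20, d), Add(15, d)))
Mul(Add(Mul(-1, 22706), Function('Z')(64)), Pow(Add(9343, 17319), -1)) = Mul(Add(Mul(-1, 22706), Add(-600, Mul(-10, 64), Mul(2, Pow(64, 2)))), Pow(Add(9343, 17319), -1)) = Mul(Add(-22706, Add(-600, -640, Mul(2, 4096))), Pow(26662, -1)) = Mul(Add(-22706, Add(-600, -640, 8192)), Rational(1, 26662)) = Mul(Add(-22706, 6952), Rational(1, 26662)) = Mul(-15754, Rational(1, 26662)) = Rational(-7877, 13331)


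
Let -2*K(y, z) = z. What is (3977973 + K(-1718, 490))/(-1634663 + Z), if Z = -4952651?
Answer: -1988864/3293657 ≈ -0.60385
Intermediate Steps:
K(y, z) = -z/2
(3977973 + K(-1718, 490))/(-1634663 + Z) = (3977973 - ½*490)/(-1634663 - 4952651) = (3977973 - 245)/(-6587314) = 3977728*(-1/6587314) = -1988864/3293657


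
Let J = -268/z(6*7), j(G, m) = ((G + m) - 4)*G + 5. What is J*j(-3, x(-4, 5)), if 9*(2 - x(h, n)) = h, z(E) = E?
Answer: -1072/9 ≈ -119.11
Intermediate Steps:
x(h, n) = 2 - h/9
j(G, m) = 5 + G*(-4 + G + m) (j(G, m) = (-4 + G + m)*G + 5 = G*(-4 + G + m) + 5 = 5 + G*(-4 + G + m))
J = -134/21 (J = -268/(6*7) = -268/42 = -268*1/42 = -134/21 ≈ -6.3810)
J*j(-3, x(-4, 5)) = -134*(5 + (-3)² - 4*(-3) - 3*(2 - ⅑*(-4)))/21 = -134*(5 + 9 + 12 - 3*(2 + 4/9))/21 = -134*(5 + 9 + 12 - 3*22/9)/21 = -134*(5 + 9 + 12 - 22/3)/21 = -134/21*56/3 = -1072/9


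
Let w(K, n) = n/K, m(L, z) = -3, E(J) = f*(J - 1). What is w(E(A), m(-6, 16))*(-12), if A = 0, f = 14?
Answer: -18/7 ≈ -2.5714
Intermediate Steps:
E(J) = -14 + 14*J (E(J) = 14*(J - 1) = 14*(-1 + J) = -14 + 14*J)
w(E(A), m(-6, 16))*(-12) = -3/(-14 + 14*0)*(-12) = -3/(-14 + 0)*(-12) = -3/(-14)*(-12) = -3*(-1/14)*(-12) = (3/14)*(-12) = -18/7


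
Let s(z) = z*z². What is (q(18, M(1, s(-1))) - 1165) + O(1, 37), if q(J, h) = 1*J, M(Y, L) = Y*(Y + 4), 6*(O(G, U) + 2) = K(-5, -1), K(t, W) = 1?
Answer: -6893/6 ≈ -1148.8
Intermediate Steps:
O(G, U) = -11/6 (O(G, U) = -2 + (⅙)*1 = -2 + ⅙ = -11/6)
s(z) = z³
M(Y, L) = Y*(4 + Y)
q(J, h) = J
(q(18, M(1, s(-1))) - 1165) + O(1, 37) = (18 - 1165) - 11/6 = -1147 - 11/6 = -6893/6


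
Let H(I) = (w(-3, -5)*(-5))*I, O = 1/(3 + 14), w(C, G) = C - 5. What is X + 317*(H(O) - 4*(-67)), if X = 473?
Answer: 1464973/17 ≈ 86175.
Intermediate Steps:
w(C, G) = -5 + C
O = 1/17 ≈ 0.058824
H(I) = 40*I (H(I) = ((-5 - 3)*(-5))*I = (-8*(-5))*I = 40*I)
X + 317*(H(O) - 4*(-67)) = 473 + 317*(40*(1/17) - 4*(-67)) = 473 + 317*(40/17 - 1*(-268)) = 473 + 317*(40/17 + 268) = 473 + 317*(4596/17) = 473 + 1456932/17 = 1464973/17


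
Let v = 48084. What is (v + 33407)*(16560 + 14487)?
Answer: 2530051077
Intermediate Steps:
(v + 33407)*(16560 + 14487) = (48084 + 33407)*(16560 + 14487) = 81491*31047 = 2530051077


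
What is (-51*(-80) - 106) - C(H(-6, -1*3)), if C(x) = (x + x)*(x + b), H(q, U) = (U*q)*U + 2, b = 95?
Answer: 8446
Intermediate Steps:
H(q, U) = 2 + q*U² (H(q, U) = q*U² + 2 = 2 + q*U²)
C(x) = 2*x*(95 + x) (C(x) = (x + x)*(x + 95) = (2*x)*(95 + x) = 2*x*(95 + x))
(-51*(-80) - 106) - C(H(-6, -1*3)) = (-51*(-80) - 106) - 2*(2 - 6*(-1*3)²)*(95 + (2 - 6*(-1*3)²)) = (4080 - 106) - 2*(2 - 6*(-3)²)*(95 + (2 - 6*(-3)²)) = 3974 - 2*(2 - 6*9)*(95 + (2 - 6*9)) = 3974 - 2*(2 - 54)*(95 + (2 - 54)) = 3974 - 2*(-52)*(95 - 52) = 3974 - 2*(-52)*43 = 3974 - 1*(-4472) = 3974 + 4472 = 8446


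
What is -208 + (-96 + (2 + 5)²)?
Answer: -255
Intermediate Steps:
-208 + (-96 + (2 + 5)²) = -208 + (-96 + 7²) = -208 + (-96 + 49) = -208 - 47 = -255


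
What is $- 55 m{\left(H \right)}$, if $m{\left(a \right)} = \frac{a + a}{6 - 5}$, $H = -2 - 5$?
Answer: $770$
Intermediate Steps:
$H = -7$ ($H = -2 - 5 = -7$)
$m{\left(a \right)} = 2 a$ ($m{\left(a \right)} = \frac{2 a}{1} = 2 a 1 = 2 a$)
$- 55 m{\left(H \right)} = - 55 \cdot 2 \left(-7\right) = \left(-55\right) \left(-14\right) = 770$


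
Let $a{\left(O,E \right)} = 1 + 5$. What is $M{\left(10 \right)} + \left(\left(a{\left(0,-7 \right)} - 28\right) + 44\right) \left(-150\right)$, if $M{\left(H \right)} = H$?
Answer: $-3290$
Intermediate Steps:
$a{\left(O,E \right)} = 6$
$M{\left(10 \right)} + \left(\left(a{\left(0,-7 \right)} - 28\right) + 44\right) \left(-150\right) = 10 + \left(\left(6 - 28\right) + 44\right) \left(-150\right) = 10 + \left(-22 + 44\right) \left(-150\right) = 10 + 22 \left(-150\right) = 10 - 3300 = -3290$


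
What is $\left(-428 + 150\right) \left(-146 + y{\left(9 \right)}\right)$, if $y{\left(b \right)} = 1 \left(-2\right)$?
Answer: $41144$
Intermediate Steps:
$y{\left(b \right)} = -2$
$\left(-428 + 150\right) \left(-146 + y{\left(9 \right)}\right) = \left(-428 + 150\right) \left(-146 - 2\right) = \left(-278\right) \left(-148\right) = 41144$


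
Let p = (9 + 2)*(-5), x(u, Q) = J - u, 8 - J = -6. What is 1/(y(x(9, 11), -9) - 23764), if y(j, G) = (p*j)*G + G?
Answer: -1/21298 ≈ -4.6953e-5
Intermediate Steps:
J = 14 (J = 8 - 1*(-6) = 8 + 6 = 14)
x(u, Q) = 14 - u
p = -55 (p = 11*(-5) = -55)
y(j, G) = G - 55*G*j (y(j, G) = (-55*j)*G + G = -55*G*j + G = G - 55*G*j)
1/(y(x(9, 11), -9) - 23764) = 1/(-9*(1 - 55*(14 - 1*9)) - 23764) = 1/(-9*(1 - 55*(14 - 9)) - 23764) = 1/(-9*(1 - 55*5) - 23764) = 1/(-9*(1 - 275) - 23764) = 1/(-9*(-274) - 23764) = 1/(2466 - 23764) = 1/(-21298) = -1/21298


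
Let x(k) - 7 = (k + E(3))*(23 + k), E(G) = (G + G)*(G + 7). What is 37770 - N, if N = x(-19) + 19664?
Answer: 17935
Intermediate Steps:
E(G) = 2*G*(7 + G) (E(G) = (2*G)*(7 + G) = 2*G*(7 + G))
x(k) = 7 + (23 + k)*(60 + k) (x(k) = 7 + (k + 2*3*(7 + 3))*(23 + k) = 7 + (k + 2*3*10)*(23 + k) = 7 + (k + 60)*(23 + k) = 7 + (60 + k)*(23 + k) = 7 + (23 + k)*(60 + k))
N = 19835 (N = (1387 + (-19)² + 83*(-19)) + 19664 = (1387 + 361 - 1577) + 19664 = 171 + 19664 = 19835)
37770 - N = 37770 - 1*19835 = 37770 - 19835 = 17935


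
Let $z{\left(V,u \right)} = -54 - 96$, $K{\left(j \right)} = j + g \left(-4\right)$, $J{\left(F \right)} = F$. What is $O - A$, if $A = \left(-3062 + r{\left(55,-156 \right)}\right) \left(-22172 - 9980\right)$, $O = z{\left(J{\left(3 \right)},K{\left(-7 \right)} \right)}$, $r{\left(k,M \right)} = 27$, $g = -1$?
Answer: $-97581470$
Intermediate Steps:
$K{\left(j \right)} = 4 + j$ ($K{\left(j \right)} = j - -4 = j + 4 = 4 + j$)
$z{\left(V,u \right)} = -150$ ($z{\left(V,u \right)} = -54 - 96 = -150$)
$O = -150$
$A = 97581320$ ($A = \left(-3062 + 27\right) \left(-22172 - 9980\right) = \left(-3035\right) \left(-32152\right) = 97581320$)
$O - A = -150 - 97581320 = -97581470$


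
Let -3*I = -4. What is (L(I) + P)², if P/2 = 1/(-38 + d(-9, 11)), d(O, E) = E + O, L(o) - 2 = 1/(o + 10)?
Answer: 96721/23409 ≈ 4.1318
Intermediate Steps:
I = 4/3 (I = -⅓*(-4) = 4/3 ≈ 1.3333)
L(o) = 2 + 1/(10 + o) (L(o) = 2 + 1/(o + 10) = 2 + 1/(10 + o))
P = -1/18 (P = 2/(-38 + (11 - 9)) = 2/(-38 + 2) = 2/(-36) = 2*(-1/36) = -1/18 ≈ -0.055556)
(L(I) + P)² = ((21 + 2*(4/3))/(10 + 4/3) - 1/18)² = ((21 + 8/3)/(34/3) - 1/18)² = ((3/34)*(71/3) - 1/18)² = (71/34 - 1/18)² = (311/153)² = 96721/23409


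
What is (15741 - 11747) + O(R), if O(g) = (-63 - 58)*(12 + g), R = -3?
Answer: 2905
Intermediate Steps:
O(g) = -1452 - 121*g (O(g) = -121*(12 + g) = -1452 - 121*g)
(15741 - 11747) + O(R) = (15741 - 11747) + (-1452 - 121*(-3)) = 3994 + (-1452 + 363) = 3994 - 1089 = 2905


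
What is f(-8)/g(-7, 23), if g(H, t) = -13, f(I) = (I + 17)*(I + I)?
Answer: 144/13 ≈ 11.077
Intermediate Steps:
f(I) = 2*I*(17 + I) (f(I) = (17 + I)*(2*I) = 2*I*(17 + I))
f(-8)/g(-7, 23) = (2*(-8)*(17 - 8))/(-13) = (2*(-8)*9)*(-1/13) = -144*(-1/13) = 144/13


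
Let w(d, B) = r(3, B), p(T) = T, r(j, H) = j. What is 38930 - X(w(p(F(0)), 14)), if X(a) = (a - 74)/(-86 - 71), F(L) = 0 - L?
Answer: 6111939/157 ≈ 38930.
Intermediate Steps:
F(L) = -L
w(d, B) = 3
X(a) = 74/157 - a/157 (X(a) = (-74 + a)/(-157) = (-74 + a)*(-1/157) = 74/157 - a/157)
38930 - X(w(p(F(0)), 14)) = 38930 - (74/157 - 1/157*3) = 38930 - (74/157 - 3/157) = 38930 - 1*71/157 = 38930 - 71/157 = 6111939/157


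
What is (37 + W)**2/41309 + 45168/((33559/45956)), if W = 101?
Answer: 85747407873468/1386288731 ≈ 61854.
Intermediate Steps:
(37 + W)**2/41309 + 45168/((33559/45956)) = (37 + 101)**2/41309 + 45168/((33559/45956)) = 138**2*(1/41309) + 45168/((33559*(1/45956))) = 19044*(1/41309) + 45168/(33559/45956) = 19044/41309 + 45168*(45956/33559) = 19044/41309 + 2075740608/33559 = 85747407873468/1386288731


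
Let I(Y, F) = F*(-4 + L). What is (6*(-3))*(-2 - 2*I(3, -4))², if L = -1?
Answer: -31752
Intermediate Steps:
I(Y, F) = -5*F (I(Y, F) = F*(-4 - 1) = F*(-5) = -5*F)
(6*(-3))*(-2 - 2*I(3, -4))² = (6*(-3))*(-2 - (-10)*(-4))² = -18*(-2 - 2*20)² = -18*(-2 - 40)² = -18*(-42)² = -18*1764 = -31752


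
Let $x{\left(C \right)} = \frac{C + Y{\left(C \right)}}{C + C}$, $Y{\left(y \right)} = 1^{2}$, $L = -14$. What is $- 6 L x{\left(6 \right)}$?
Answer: $49$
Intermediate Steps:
$Y{\left(y \right)} = 1$
$x{\left(C \right)} = \frac{1 + C}{2 C}$ ($x{\left(C \right)} = \frac{C + 1}{C + C} = \frac{1 + C}{2 C}$)
$- 6 L x{\left(6 \right)} = \left(-6\right) \left(-14\right) \frac{1 + 6}{2 \cdot 6} = 84 \cdot \frac{1}{2} \cdot \frac{1}{6} \cdot 7 = 84 \cdot \frac{7}{12} = 49$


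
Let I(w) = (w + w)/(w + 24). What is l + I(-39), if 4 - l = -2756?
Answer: 13826/5 ≈ 2765.2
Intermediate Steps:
l = 2760 (l = 4 - 1*(-2756) = 4 + 2756 = 2760)
I(w) = 2*w/(24 + w) (I(w) = (2*w)/(24 + w) = 2*w/(24 + w))
l + I(-39) = 2760 + 2*(-39)/(24 - 39) = 2760 + 2*(-39)/(-15) = 2760 + 2*(-39)*(-1/15) = 2760 + 26/5 = 13826/5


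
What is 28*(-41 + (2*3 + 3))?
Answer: -896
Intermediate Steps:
28*(-41 + (2*3 + 3)) = 28*(-41 + (6 + 3)) = 28*(-41 + 9) = 28*(-32) = -896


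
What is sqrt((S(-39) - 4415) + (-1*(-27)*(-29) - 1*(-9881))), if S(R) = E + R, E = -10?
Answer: sqrt(4634) ≈ 68.073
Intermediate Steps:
S(R) = -10 + R
sqrt((S(-39) - 4415) + (-1*(-27)*(-29) - 1*(-9881))) = sqrt(((-10 - 39) - 4415) + (-1*(-27)*(-29) - 1*(-9881))) = sqrt((-49 - 4415) + (27*(-29) + 9881)) = sqrt(-4464 + (-783 + 9881)) = sqrt(-4464 + 9098) = sqrt(4634)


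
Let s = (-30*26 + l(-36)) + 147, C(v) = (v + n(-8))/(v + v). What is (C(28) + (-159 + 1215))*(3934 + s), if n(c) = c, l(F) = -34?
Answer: 48315663/14 ≈ 3.4511e+6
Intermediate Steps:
C(v) = (-8 + v)/(2*v) (C(v) = (v - 8)/(v + v) = (-8 + v)/((2*v)) = (-8 + v)*(1/(2*v)) = (-8 + v)/(2*v))
s = -667 (s = (-30*26 - 34) + 147 = (-780 - 34) + 147 = -814 + 147 = -667)
(C(28) + (-159 + 1215))*(3934 + s) = ((½)*(-8 + 28)/28 + (-159 + 1215))*(3934 - 667) = ((½)*(1/28)*20 + 1056)*3267 = (5/14 + 1056)*3267 = (14789/14)*3267 = 48315663/14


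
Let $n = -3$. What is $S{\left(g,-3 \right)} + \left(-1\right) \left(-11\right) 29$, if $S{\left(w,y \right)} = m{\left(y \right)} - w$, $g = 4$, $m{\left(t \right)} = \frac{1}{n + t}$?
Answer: $\frac{1889}{6} \approx 314.83$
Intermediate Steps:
$m{\left(t \right)} = \frac{1}{-3 + t}$
$S{\left(w,y \right)} = \frac{1}{-3 + y} - w$
$S{\left(g,-3 \right)} + \left(-1\right) \left(-11\right) 29 = \frac{1 - 4 \left(-3 - 3\right)}{-3 - 3} + \left(-1\right) \left(-11\right) 29 = \frac{1 - 4 \left(-6\right)}{-6} + 11 \cdot 29 = - \frac{1 + 24}{6} + 319 = \left(- \frac{1}{6}\right) 25 + 319 = - \frac{25}{6} + 319 = \frac{1889}{6}$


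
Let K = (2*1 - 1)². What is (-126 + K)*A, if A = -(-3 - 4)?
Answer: -875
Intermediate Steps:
A = 7 (A = -1*(-7) = 7)
K = 1 (K = (2 - 1)² = 1² = 1)
(-126 + K)*A = (-126 + 1)*7 = -125*7 = -875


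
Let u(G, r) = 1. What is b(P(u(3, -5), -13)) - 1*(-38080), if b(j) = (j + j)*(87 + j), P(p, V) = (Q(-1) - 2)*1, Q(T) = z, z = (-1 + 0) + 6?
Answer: 38620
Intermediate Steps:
z = 5 (z = -1 + 6 = 5)
Q(T) = 5
P(p, V) = 3 (P(p, V) = (5 - 2)*1 = 3*1 = 3)
b(j) = 2*j*(87 + j) (b(j) = (2*j)*(87 + j) = 2*j*(87 + j))
b(P(u(3, -5), -13)) - 1*(-38080) = 2*3*(87 + 3) - 1*(-38080) = 2*3*90 + 38080 = 540 + 38080 = 38620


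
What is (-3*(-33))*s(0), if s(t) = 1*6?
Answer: 594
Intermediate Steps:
s(t) = 6
(-3*(-33))*s(0) = -3*(-33)*6 = 99*6 = 594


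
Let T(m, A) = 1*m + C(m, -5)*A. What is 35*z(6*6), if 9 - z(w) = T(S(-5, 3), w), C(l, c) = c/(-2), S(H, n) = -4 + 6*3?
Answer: -3325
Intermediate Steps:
S(H, n) = 14 (S(H, n) = -4 + 18 = 14)
C(l, c) = -c/2 (C(l, c) = c*(-½) = -c/2)
T(m, A) = m + 5*A/2 (T(m, A) = 1*m + (-½*(-5))*A = m + 5*A/2)
z(w) = -5 - 5*w/2 (z(w) = 9 - (14 + 5*w/2) = 9 + (-14 - 5*w/2) = -5 - 5*w/2)
35*z(6*6) = 35*(-5 - 15*6) = 35*(-5 - 5/2*36) = 35*(-5 - 90) = 35*(-95) = -3325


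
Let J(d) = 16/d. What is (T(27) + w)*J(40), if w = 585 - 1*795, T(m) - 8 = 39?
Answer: -326/5 ≈ -65.200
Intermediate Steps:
T(m) = 47 (T(m) = 8 + 39 = 47)
w = -210 (w = 585 - 795 = -210)
(T(27) + w)*J(40) = (47 - 210)*(16/40) = -2608/40 = -163*⅖ = -326/5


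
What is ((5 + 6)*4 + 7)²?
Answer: 2601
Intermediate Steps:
((5 + 6)*4 + 7)² = (11*4 + 7)² = (44 + 7)² = 51² = 2601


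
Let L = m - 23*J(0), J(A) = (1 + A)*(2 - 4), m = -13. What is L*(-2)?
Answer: -66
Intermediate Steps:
J(A) = -2 - 2*A (J(A) = (1 + A)*(-2) = -2 - 2*A)
L = 33 (L = -13 - 23*(-2 - 2*0) = -13 - 23*(-2 + 0) = -13 - 23*(-2) = -13 + 46 = 33)
L*(-2) = 33*(-2) = -66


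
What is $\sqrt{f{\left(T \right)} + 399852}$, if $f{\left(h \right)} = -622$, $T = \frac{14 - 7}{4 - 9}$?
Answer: $\sqrt{399230} \approx 631.85$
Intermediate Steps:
$T = - \frac{7}{5}$ ($T = \frac{1}{-5} \cdot 7 = \left(- \frac{1}{5}\right) 7 = - \frac{7}{5} \approx -1.4$)
$\sqrt{f{\left(T \right)} + 399852} = \sqrt{-622 + 399852} = \sqrt{399230}$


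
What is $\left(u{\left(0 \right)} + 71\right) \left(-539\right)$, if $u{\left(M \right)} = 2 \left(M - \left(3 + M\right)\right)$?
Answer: $-35035$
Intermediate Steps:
$u{\left(M \right)} = -6$ ($u{\left(M \right)} = 2 \left(-3\right) = -6$)
$\left(u{\left(0 \right)} + 71\right) \left(-539\right) = \left(-6 + 71\right) \left(-539\right) = 65 \left(-539\right) = -35035$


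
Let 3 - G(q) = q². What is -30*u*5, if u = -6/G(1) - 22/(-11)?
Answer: 150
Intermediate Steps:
G(q) = 3 - q²
u = -1 (u = -6/(3 - 1*1²) - 22/(-11) = -6/(3 - 1*1) - 22*(-1/11) = -6/(3 - 1) + 2 = -6/2 + 2 = -6*½ + 2 = -3 + 2 = -1)
-30*u*5 = -30*(-1)*5 = 30*5 = 150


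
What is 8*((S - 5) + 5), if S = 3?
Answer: 24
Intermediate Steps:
8*((S - 5) + 5) = 8*((3 - 5) + 5) = 8*(-2 + 5) = 8*3 = 24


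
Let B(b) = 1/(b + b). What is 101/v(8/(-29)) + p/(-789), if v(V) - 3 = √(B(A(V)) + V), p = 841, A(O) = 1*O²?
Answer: 878970541/7923927 - 808*√1355170/10043 ≈ 17.268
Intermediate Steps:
A(O) = O²
B(b) = 1/(2*b)
v(V) = 3 + √(V + 1/(2*V²)) (v(V) = 3 + √(1/(2*(V²)) + V) = 3 + √(1/(2*V²) + V) = 3 + √(V + 1/(2*V²)))
101/v(8/(-29)) + p/(-789) = 101/(3 + √(2/(8/(-29))² + 4*(8/(-29)))/2) + 841/(-789) = 101/(3 + √(2/(8*(-1/29))² + 4*(8*(-1/29)))/2) + 841*(-1/789) = 101/(3 + √(2/(-8/29)² + 4*(-8/29))/2) - 841/789 = 101/(3 + √(2*(841/64) - 32/29)/2) - 841/789 = 101/(3 + √(841/32 - 32/29)/2) - 841/789 = 101/(3 + √(23365/928)/2) - 841/789 = 101/(3 + (√1355170/232)/2) - 841/789 = 101/(3 + √1355170/464) - 841/789 = -841/789 + 101/(3 + √1355170/464)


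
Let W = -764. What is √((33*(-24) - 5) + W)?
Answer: I*√1561 ≈ 39.51*I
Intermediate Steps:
√((33*(-24) - 5) + W) = √((33*(-24) - 5) - 764) = √((-792 - 5) - 764) = √(-797 - 764) = √(-1561) = I*√1561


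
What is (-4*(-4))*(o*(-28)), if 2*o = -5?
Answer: 1120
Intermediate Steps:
o = -5/2 (o = (1/2)*(-5) = -5/2 ≈ -2.5000)
(-4*(-4))*(o*(-28)) = (-4*(-4))*(-5/2*(-28)) = 16*70 = 1120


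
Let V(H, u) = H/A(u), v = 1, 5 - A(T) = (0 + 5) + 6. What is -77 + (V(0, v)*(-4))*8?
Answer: -77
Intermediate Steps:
A(T) = -6 (A(T) = 5 - ((0 + 5) + 6) = 5 - (5 + 6) = 5 - 1*11 = 5 - 11 = -6)
V(H, u) = -H/6 (V(H, u) = H/(-6) = H*(-1/6) = -H/6)
-77 + (V(0, v)*(-4))*8 = -77 + (-1/6*0*(-4))*8 = -77 + (0*(-4))*8 = -77 + 0*8 = -77 + 0 = -77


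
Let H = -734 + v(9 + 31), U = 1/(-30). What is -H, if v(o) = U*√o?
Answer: 734 + √10/15 ≈ 734.21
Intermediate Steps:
U = -1/30 ≈ -0.033333
v(o) = -√o/30
H = -734 - √10/15 (H = -734 - √(9 + 31)/30 = -734 - √10/15 ≈ -734.21)
-H = -(-734 - √10/15) = 734 + √10/15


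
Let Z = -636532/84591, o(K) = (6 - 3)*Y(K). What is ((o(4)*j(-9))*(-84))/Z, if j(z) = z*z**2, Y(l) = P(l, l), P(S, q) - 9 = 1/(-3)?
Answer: -2590007238/12241 ≈ -2.1158e+5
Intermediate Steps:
P(S, q) = 26/3 (P(S, q) = 9 + 1/(-3) = 9 - 1/3 = 26/3)
Y(l) = 26/3
j(z) = z**3
o(K) = 26 (o(K) = (6 - 3)*(26/3) = 3*(26/3) = 26)
Z = -48964/6507 (Z = -636532*1/84591 = -48964/6507 ≈ -7.5248)
((o(4)*j(-9))*(-84))/Z = ((26*(-9)**3)*(-84))/(-48964/6507) = ((26*(-729))*(-84))*(-6507/48964) = -18954*(-84)*(-6507/48964) = 1592136*(-6507/48964) = -2590007238/12241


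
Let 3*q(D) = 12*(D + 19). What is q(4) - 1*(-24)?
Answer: 116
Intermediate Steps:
q(D) = 76 + 4*D (q(D) = (12*(D + 19))/3 = (12*(19 + D))/3 = (228 + 12*D)/3 = 76 + 4*D)
q(4) - 1*(-24) = (76 + 4*4) - 1*(-24) = (76 + 16) + 24 = 92 + 24 = 116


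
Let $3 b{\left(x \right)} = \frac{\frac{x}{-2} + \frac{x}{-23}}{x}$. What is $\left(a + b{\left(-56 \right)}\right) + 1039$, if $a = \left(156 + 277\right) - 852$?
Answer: $\frac{85535}{138} \approx 619.82$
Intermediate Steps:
$a = -419$ ($a = 433 - 852 = -419$)
$b{\left(x \right)} = - \frac{25}{138}$ ($b{\left(x \right)} = \frac{\left(\frac{x}{-2} + \frac{x}{-23}\right) \frac{1}{x}}{3} = \frac{\left(x \left(- \frac{1}{2}\right) + x \left(- \frac{1}{23}\right)\right) \frac{1}{x}}{3} = \frac{\left(- \frac{x}{2} - \frac{x}{23}\right) \frac{1}{x}}{3} = \frac{- \frac{25 x}{46} \frac{1}{x}}{3} = \frac{1}{3} \left(- \frac{25}{46}\right) = - \frac{25}{138}$)
$\left(a + b{\left(-56 \right)}\right) + 1039 = \left(-419 - \frac{25}{138}\right) + 1039 = - \frac{57847}{138} + 1039 = \frac{85535}{138}$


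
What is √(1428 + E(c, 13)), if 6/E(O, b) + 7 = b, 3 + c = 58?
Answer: √1429 ≈ 37.802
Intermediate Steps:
c = 55 (c = -3 + 58 = 55)
E(O, b) = 6/(-7 + b)
√(1428 + E(c, 13)) = √(1428 + 6/(-7 + 13)) = √(1428 + 6/6) = √(1428 + 6*(⅙)) = √(1428 + 1) = √1429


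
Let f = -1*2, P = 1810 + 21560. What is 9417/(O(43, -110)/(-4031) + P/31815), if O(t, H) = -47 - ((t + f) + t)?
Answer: 80513005167/6558149 ≈ 12277.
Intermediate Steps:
P = 23370
f = -2
O(t, H) = -45 - 2*t (O(t, H) = -47 - ((t - 2) + t) = -47 - ((-2 + t) + t) = -47 - (-2 + 2*t) = -47 + (2 - 2*t) = -45 - 2*t)
9417/(O(43, -110)/(-4031) + P/31815) = 9417/((-45 - 2*43)/(-4031) + 23370/31815) = 9417/((-45 - 86)*(-1/4031) + 23370*(1/31815)) = 9417/(-131*(-1/4031) + 1558/2121) = 9417/(131/4031 + 1558/2121) = 9417/(6558149/8549751) = 9417*(8549751/6558149) = 80513005167/6558149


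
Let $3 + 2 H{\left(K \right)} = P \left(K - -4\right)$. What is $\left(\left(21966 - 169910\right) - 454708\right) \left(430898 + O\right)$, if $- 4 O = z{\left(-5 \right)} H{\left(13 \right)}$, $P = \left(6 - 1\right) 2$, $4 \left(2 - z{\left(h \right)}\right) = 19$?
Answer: $- \frac{2077729099899}{8} \approx -2.5972 \cdot 10^{11}$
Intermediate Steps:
$z{\left(h \right)} = - \frac{11}{4}$ ($z{\left(h \right)} = 2 - \frac{19}{4} = - \frac{11}{4}$)
$P = 10$ ($P = 5 \cdot 2 = 10$)
$H{\left(K \right)} = \frac{37}{2} + 5 K$ ($H{\left(K \right)} = - \frac{3}{2} + \frac{10 \left(K - -4\right)}{2} = - \frac{3}{2} + \frac{10 \left(K + 4\right)}{2} = - \frac{3}{2} + \frac{10 \left(4 + K\right)}{2} = - \frac{3}{2} + \frac{40 + 10 K}{2} = - \frac{3}{2} + \left(20 + 5 K\right) = \frac{37}{2} + 5 K$)
$O = \frac{1837}{32}$ ($O = - \frac{\left(- \frac{11}{4}\right) \left(\frac{37}{2} + 5 \cdot 13\right)}{4} = - \frac{\left(- \frac{11}{4}\right) \left(\frac{37}{2} + 65\right)}{4} = - \frac{\left(- \frac{11}{4}\right) \frac{167}{2}}{4} = \left(- \frac{1}{4}\right) \left(- \frac{1837}{8}\right) = \frac{1837}{32} \approx 57.406$)
$\left(\left(21966 - 169910\right) - 454708\right) \left(430898 + O\right) = \left(\left(21966 - 169910\right) - 454708\right) \left(430898 + \frac{1837}{32}\right) = \left(\left(21966 - 169910\right) - 454708\right) \frac{13790573}{32} = \left(-147944 - 454708\right) \frac{13790573}{32} = \left(-602652\right) \frac{13790573}{32} = - \frac{2077729099899}{8}$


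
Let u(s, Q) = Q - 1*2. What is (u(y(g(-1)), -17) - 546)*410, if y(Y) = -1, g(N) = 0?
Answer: -231650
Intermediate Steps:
u(s, Q) = -2 + Q (u(s, Q) = Q - 2 = -2 + Q)
(u(y(g(-1)), -17) - 546)*410 = ((-2 - 17) - 546)*410 = (-19 - 546)*410 = -565*410 = -231650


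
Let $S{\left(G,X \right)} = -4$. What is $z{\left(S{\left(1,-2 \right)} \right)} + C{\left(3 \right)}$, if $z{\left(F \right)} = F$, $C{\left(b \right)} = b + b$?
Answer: $2$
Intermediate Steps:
$C{\left(b \right)} = 2 b$
$z{\left(S{\left(1,-2 \right)} \right)} + C{\left(3 \right)} = -4 + 2 \cdot 3 = -4 + 6 = 2$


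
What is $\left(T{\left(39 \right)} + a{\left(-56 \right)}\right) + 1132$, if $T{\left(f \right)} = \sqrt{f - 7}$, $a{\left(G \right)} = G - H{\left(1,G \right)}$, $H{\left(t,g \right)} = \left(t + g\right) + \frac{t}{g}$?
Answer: $\frac{63337}{56} + 4 \sqrt{2} \approx 1136.7$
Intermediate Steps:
$H{\left(t,g \right)} = g + t + \frac{t}{g}$ ($H{\left(t,g \right)} = \left(g + t\right) + \frac{t}{g} = g + t + \frac{t}{g}$)
$a{\left(G \right)} = -1 - \frac{1}{G}$ ($a{\left(G \right)} = G - \left(G + 1 + 1 \frac{1}{G}\right) = G - \left(G + 1 + \frac{1}{G}\right) = G - \left(1 + G + \frac{1}{G}\right) = -1 - \frac{1}{G}$)
$T{\left(f \right)} = \sqrt{-7 + f}$
$\left(T{\left(39 \right)} + a{\left(-56 \right)}\right) + 1132 = \left(\sqrt{-7 + 39} + \frac{-1 - -56}{-56}\right) + 1132 = \left(\sqrt{32} - \frac{-1 + 56}{56}\right) + 1132 = \left(4 \sqrt{2} - \frac{55}{56}\right) + 1132 = \left(- \frac{55}{56} + 4 \sqrt{2}\right) + 1132 = \frac{63337}{56} + 4 \sqrt{2}$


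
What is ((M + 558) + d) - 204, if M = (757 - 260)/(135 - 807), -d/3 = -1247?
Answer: 393049/96 ≈ 4094.3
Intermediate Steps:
d = 3741 (d = -3*(-1247) = 3741)
M = -71/96 (M = 497/(-672) = 497*(-1/672) = -71/96 ≈ -0.73958)
((M + 558) + d) - 204 = ((-71/96 + 558) + 3741) - 204 = (53497/96 + 3741) - 204 = 412633/96 - 204 = 393049/96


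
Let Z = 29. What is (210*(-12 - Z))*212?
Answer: -1825320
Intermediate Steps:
(210*(-12 - Z))*212 = (210*(-12 - 1*29))*212 = (210*(-12 - 29))*212 = (210*(-41))*212 = -8610*212 = -1825320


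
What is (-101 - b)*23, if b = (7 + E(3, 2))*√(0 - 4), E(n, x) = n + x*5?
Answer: -2323 - 920*I ≈ -2323.0 - 920.0*I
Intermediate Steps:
E(n, x) = n + 5*x
b = 40*I (b = (7 + (3 + 5*2))*√(0 - 4) = (7 + (3 + 10))*√(-4) = (7 + 13)*(2*I) = 20*(2*I) = 40*I ≈ 40.0*I)
(-101 - b)*23 = (-101 - 40*I)*23 = -2323 - 920*I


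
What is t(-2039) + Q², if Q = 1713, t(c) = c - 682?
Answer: 2931648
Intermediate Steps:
t(c) = -682 + c
t(-2039) + Q² = (-682 - 2039) + 1713² = -2721 + 2934369 = 2931648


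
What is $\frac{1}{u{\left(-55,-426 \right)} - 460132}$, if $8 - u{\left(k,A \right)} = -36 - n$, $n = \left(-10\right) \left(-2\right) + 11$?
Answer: $- \frac{1}{460057} \approx -2.1736 \cdot 10^{-6}$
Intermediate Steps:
$n = 31$ ($n = 20 + 11 = 31$)
$u{\left(k,A \right)} = 75$ ($u{\left(k,A \right)} = 8 - \left(-36 - 31\right) = 8 - -67 = 8 + 67 = 75$)
$\frac{1}{u{\left(-55,-426 \right)} - 460132} = \frac{1}{75 - 460132} = \frac{1}{-460057} = - \frac{1}{460057}$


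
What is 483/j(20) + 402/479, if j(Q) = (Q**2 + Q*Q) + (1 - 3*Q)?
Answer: 176413/118313 ≈ 1.4911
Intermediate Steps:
j(Q) = 1 - 3*Q + 2*Q**2 (j(Q) = (Q**2 + Q**2) + (1 - 3*Q) = 2*Q**2 + (1 - 3*Q) = 1 - 3*Q + 2*Q**2)
483/j(20) + 402/479 = 483/(1 - 3*20 + 2*20**2) + 402/479 = 483/(1 - 60 + 2*400) + 402*(1/479) = 483/(1 - 60 + 800) + 402/479 = 483/741 + 402/479 = 483*(1/741) + 402/479 = 161/247 + 402/479 = 176413/118313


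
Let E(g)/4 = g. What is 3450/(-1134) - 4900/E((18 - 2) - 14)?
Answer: -232675/378 ≈ -615.54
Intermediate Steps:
E(g) = 4*g
3450/(-1134) - 4900/E((18 - 2) - 14) = 3450/(-1134) - 4900*1/(4*((18 - 2) - 14)) = 3450*(-1/1134) - 4900*1/(4*(16 - 14)) = -575/189 - 4900/(4*2) = -575/189 - 4900/8 = -575/189 - 4900*⅛ = -575/189 - 1225/2 = -232675/378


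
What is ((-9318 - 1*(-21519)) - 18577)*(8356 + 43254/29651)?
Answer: -1580017495760/29651 ≈ -5.3287e+7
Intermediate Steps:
((-9318 - 1*(-21519)) - 18577)*(8356 + 43254/29651) = ((-9318 + 21519) - 18577)*(8356 + 43254*(1/29651)) = (12201 - 18577)*(8356 + 43254/29651) = -6376*247807010/29651 = -1580017495760/29651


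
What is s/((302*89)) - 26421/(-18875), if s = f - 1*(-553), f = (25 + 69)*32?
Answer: 5148063/3359750 ≈ 1.5323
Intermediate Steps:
f = 3008 (f = 94*32 = 3008)
s = 3561 (s = 3008 - 1*(-553) = 3008 + 553 = 3561)
s/((302*89)) - 26421/(-18875) = 3561/((302*89)) - 26421/(-18875) = 3561/26878 - 26421*(-1/18875) = 3561*(1/26878) + 26421/18875 = 3561/26878 + 26421/18875 = 5148063/3359750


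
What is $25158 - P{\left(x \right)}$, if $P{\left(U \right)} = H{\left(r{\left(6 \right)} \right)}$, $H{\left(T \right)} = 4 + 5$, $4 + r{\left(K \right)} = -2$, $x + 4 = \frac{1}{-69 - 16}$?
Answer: $25149$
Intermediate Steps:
$x = - \frac{341}{85}$ ($x = -4 + \frac{1}{-69 - 16} = -4 + \frac{1}{-85} = -4 - \frac{1}{85} = - \frac{341}{85} \approx -4.0118$)
$r{\left(K \right)} = -6$ ($r{\left(K \right)} = -4 - 2 = -6$)
$H{\left(T \right)} = 9$
$P{\left(U \right)} = 9$
$25158 - P{\left(x \right)} = 25158 - 9 = 25149$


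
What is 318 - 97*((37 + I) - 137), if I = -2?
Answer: 10212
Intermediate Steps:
318 - 97*((37 + I) - 137) = 318 - 97*((37 - 2) - 137) = 318 - 97*(35 - 137) = 318 - 97*(-102) = 318 + 9894 = 10212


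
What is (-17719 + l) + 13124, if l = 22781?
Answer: 18186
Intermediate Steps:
(-17719 + l) + 13124 = (-17719 + 22781) + 13124 = 5062 + 13124 = 18186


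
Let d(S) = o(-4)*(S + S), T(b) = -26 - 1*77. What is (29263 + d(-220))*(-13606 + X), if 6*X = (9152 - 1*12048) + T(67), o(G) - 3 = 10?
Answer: -1992561805/6 ≈ -3.3209e+8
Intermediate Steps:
T(b) = -103 (T(b) = -26 - 77 = -103)
o(G) = 13 (o(G) = 3 + 10 = 13)
d(S) = 26*S (d(S) = 13*(S + S) = 13*(2*S) = 26*S)
X = -2999/6 (X = ((9152 - 1*12048) - 103)/6 = ((9152 - 12048) - 103)/6 = (-2896 - 103)/6 = (1/6)*(-2999) = -2999/6 ≈ -499.83)
(29263 + d(-220))*(-13606 + X) = (29263 + 26*(-220))*(-13606 - 2999/6) = (29263 - 5720)*(-84635/6) = 23543*(-84635/6) = -1992561805/6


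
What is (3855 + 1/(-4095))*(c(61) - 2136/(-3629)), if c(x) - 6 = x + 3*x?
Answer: 14355771098464/14860755 ≈ 9.6602e+5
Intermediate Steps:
c(x) = 6 + 4*x (c(x) = 6 + (x + 3*x) = 6 + 4*x)
(3855 + 1/(-4095))*(c(61) - 2136/(-3629)) = (3855 + 1/(-4095))*((6 + 4*61) - 2136/(-3629)) = (3855 - 1/4095)*((6 + 244) - 2136*(-1/3629)) = 15786224*(250 + 2136/3629)/4095 = (15786224/4095)*(909386/3629) = 14355771098464/14860755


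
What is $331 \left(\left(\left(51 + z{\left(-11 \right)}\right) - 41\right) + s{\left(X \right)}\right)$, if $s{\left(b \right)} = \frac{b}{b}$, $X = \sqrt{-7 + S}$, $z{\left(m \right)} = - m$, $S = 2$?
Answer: $7282$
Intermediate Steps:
$X = i \sqrt{5}$ ($X = \sqrt{-7 + 2} = \sqrt{-5} = i \sqrt{5} \approx 2.2361 i$)
$s{\left(b \right)} = 1$
$331 \left(\left(\left(51 + z{\left(-11 \right)}\right) - 41\right) + s{\left(X \right)}\right) = 331 \left(\left(\left(51 - -11\right) - 41\right) + 1\right) = 331 \left(\left(\left(51 + 11\right) - 41\right) + 1\right) = 331 \left(\left(62 - 41\right) + 1\right) = 331 \left(21 + 1\right) = 331 \cdot 22 = 7282$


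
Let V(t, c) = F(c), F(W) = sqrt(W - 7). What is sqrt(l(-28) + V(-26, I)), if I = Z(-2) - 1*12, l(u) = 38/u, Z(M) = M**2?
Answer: sqrt(-266 + 196*I*sqrt(15))/14 ≈ 1.1719 + 1.6524*I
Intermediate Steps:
I = -8 (I = (-2)**2 - 1*12 = 4 - 12 = -8)
F(W) = sqrt(-7 + W)
V(t, c) = sqrt(-7 + c)
sqrt(l(-28) + V(-26, I)) = sqrt(38/(-28) + sqrt(-7 - 8)) = sqrt(38*(-1/28) + sqrt(-15)) = sqrt(-19/14 + I*sqrt(15))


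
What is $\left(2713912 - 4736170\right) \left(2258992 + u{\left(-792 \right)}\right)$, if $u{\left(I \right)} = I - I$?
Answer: $-4568264643936$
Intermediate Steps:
$u{\left(I \right)} = 0$
$\left(2713912 - 4736170\right) \left(2258992 + u{\left(-792 \right)}\right) = \left(2713912 - 4736170\right) \left(2258992 + 0\right) = \left(-2022258\right) 2258992 = -4568264643936$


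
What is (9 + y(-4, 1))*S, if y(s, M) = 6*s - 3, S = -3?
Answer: 54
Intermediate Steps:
y(s, M) = -3 + 6*s
(9 + y(-4, 1))*S = (9 + (-3 + 6*(-4)))*(-3) = (9 + (-3 - 24))*(-3) = (9 - 27)*(-3) = -18*(-3) = 54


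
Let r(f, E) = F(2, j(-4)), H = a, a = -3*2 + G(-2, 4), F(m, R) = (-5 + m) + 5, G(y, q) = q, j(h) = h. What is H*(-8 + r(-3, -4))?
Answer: 12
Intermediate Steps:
F(m, R) = m
a = -2 (a = -3*2 + 4 = -6 + 4 = -2)
H = -2
r(f, E) = 2
H*(-8 + r(-3, -4)) = -2*(-8 + 2) = -2*(-6) = 12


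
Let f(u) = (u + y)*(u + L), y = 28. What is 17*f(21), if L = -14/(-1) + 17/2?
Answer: 72471/2 ≈ 36236.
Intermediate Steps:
L = 45/2 (L = -14*(-1) + 17*(½) = 14 + 17/2 = 45/2 ≈ 22.500)
f(u) = (28 + u)*(45/2 + u) (f(u) = (u + 28)*(u + 45/2) = (28 + u)*(45/2 + u))
17*f(21) = 17*(630 + 21² + (101/2)*21) = 17*(630 + 441 + 2121/2) = 17*(4263/2) = 72471/2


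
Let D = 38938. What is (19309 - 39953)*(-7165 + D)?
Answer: -655921812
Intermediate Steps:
(19309 - 39953)*(-7165 + D) = (19309 - 39953)*(-7165 + 38938) = -20644*31773 = -655921812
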